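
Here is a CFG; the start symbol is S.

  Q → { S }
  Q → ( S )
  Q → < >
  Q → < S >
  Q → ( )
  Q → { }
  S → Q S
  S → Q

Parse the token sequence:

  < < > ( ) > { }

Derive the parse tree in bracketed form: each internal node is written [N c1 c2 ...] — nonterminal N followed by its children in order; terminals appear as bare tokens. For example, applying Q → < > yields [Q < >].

S
Q S
< S > S
< Q S > S
< < > S > S
< < > Q > S
< < > ( ) > S
< < > ( ) > Q
< < > ( ) > { }

[S [Q < [S [Q < >] [S [Q ( )]]] >] [S [Q { }]]]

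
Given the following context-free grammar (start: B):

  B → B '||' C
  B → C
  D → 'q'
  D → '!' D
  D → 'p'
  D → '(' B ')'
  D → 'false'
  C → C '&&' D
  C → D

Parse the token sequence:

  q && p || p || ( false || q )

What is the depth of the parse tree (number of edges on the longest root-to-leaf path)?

[B [B [B [C [C [D q]] && [D p]]] || [C [D p]]] || [C [D ( [B [B [C [D false]]] || [C [D q]]] )]]]

7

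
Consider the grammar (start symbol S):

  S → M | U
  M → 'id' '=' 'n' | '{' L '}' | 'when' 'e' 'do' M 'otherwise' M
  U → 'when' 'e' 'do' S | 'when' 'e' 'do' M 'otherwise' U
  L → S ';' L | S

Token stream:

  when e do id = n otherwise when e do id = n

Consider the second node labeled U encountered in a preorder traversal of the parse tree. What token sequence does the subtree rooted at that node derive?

[S [U when e do [M id = n] otherwise [U when e do [S [M id = n]]]]]

when e do id = n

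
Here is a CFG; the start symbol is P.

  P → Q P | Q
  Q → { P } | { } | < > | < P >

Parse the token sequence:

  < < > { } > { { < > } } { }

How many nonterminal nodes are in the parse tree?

[P [Q < [P [Q < >] [P [Q { }]]] >] [P [Q { [P [Q { [P [Q < >]] }]] }] [P [Q { }]]]]

14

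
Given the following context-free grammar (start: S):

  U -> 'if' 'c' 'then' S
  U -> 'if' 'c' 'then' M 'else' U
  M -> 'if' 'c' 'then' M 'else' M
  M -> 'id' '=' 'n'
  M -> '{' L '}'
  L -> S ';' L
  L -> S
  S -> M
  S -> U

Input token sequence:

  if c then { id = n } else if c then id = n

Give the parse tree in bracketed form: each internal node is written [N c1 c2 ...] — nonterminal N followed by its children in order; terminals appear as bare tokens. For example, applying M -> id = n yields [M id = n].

S
U
if c then M else U
if c then { L } else U
if c then { S } else U
if c then { M } else U
if c then { id = n } else U
if c then { id = n } else if c then S
if c then { id = n } else if c then M
if c then { id = n } else if c then id = n

[S [U if c then [M { [L [S [M id = n]]] }] else [U if c then [S [M id = n]]]]]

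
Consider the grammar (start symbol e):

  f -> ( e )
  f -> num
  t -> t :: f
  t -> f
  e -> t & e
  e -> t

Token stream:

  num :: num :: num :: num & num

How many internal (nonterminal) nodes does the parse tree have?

12

[e [t [t [t [t [f num]] :: [f num]] :: [f num]] :: [f num]] & [e [t [f num]]]]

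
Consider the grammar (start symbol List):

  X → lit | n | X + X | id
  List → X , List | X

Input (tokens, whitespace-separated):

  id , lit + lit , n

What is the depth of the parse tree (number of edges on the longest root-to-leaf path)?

4

[List [X id] , [List [X [X lit] + [X lit]] , [List [X n]]]]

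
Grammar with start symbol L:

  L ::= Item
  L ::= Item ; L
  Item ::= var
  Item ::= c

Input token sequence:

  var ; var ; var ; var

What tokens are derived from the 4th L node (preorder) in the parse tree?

[L [Item var] ; [L [Item var] ; [L [Item var] ; [L [Item var]]]]]

var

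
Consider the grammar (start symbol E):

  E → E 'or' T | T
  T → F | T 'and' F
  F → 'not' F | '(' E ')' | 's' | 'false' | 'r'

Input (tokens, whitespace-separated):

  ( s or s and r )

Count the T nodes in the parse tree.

4

[E [T [F ( [E [E [T [F s]]] or [T [T [F s]] and [F r]]] )]]]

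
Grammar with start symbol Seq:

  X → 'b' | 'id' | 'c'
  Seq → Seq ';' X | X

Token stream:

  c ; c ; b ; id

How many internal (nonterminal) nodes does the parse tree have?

[Seq [Seq [Seq [Seq [X c]] ; [X c]] ; [X b]] ; [X id]]

8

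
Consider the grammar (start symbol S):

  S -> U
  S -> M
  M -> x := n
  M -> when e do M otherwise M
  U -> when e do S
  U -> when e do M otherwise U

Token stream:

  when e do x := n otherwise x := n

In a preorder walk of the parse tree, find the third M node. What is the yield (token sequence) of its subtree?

x := n

[S [M when e do [M x := n] otherwise [M x := n]]]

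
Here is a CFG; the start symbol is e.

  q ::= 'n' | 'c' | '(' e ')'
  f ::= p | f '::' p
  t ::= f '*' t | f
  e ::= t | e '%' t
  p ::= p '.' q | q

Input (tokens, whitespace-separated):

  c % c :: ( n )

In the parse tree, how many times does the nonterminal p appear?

[e [e [t [f [p [q c]]]]] % [t [f [f [p [q c]]] :: [p [q ( [e [t [f [p [q n]]]]] )]]]]]

4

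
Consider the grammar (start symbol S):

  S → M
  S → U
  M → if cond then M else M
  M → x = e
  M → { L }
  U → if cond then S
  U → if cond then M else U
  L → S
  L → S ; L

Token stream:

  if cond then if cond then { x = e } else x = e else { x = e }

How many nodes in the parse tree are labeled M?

7

[S [M if cond then [M if cond then [M { [L [S [M x = e]]] }] else [M x = e]] else [M { [L [S [M x = e]]] }]]]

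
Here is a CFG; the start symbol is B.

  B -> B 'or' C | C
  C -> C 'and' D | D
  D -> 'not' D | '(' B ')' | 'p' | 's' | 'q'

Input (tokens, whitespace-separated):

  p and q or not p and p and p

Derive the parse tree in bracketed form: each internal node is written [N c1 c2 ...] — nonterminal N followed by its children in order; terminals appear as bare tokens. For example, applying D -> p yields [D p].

B
B or C
C or C
C and D or C
D and D or C
p and D or C
p and q or C
p and q or C and D
p and q or C and D and D
p and q or D and D and D
p and q or not D and D and D
p and q or not p and D and D
p and q or not p and p and D
p and q or not p and p and p

[B [B [C [C [D p]] and [D q]]] or [C [C [C [D not [D p]]] and [D p]] and [D p]]]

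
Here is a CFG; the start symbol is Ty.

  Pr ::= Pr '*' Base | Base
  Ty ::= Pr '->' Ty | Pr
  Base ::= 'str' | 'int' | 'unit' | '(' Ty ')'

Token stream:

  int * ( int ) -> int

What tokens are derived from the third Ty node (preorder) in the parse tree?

[Ty [Pr [Pr [Base int]] * [Base ( [Ty [Pr [Base int]]] )]] -> [Ty [Pr [Base int]]]]

int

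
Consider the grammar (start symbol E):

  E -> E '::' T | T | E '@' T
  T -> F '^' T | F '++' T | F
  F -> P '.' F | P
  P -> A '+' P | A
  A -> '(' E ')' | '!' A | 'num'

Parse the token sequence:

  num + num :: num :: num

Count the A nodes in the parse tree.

4

[E [E [E [T [F [P [A num] + [P [A num]]]]]] :: [T [F [P [A num]]]]] :: [T [F [P [A num]]]]]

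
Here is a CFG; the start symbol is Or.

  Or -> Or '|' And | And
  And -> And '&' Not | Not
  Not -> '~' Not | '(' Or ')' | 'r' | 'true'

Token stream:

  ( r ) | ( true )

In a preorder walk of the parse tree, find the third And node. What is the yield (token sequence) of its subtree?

( true )

[Or [Or [And [Not ( [Or [And [Not r]]] )]]] | [And [Not ( [Or [And [Not true]]] )]]]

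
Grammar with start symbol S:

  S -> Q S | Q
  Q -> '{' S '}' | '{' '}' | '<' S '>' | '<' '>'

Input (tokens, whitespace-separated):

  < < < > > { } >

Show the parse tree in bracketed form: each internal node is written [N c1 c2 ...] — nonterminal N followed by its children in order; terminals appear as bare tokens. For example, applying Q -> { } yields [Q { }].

[S [Q < [S [Q < [S [Q < >]] >] [S [Q { }]]] >]]

S
Q
< S >
< Q S >
< < S > S >
< < Q > S >
< < < > > S >
< < < > > Q >
< < < > > { } >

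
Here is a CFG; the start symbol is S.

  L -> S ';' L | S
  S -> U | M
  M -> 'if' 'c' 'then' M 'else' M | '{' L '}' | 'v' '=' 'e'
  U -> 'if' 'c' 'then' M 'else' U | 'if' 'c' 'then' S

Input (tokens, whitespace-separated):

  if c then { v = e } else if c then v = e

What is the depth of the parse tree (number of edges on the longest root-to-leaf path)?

6

[S [U if c then [M { [L [S [M v = e]]] }] else [U if c then [S [M v = e]]]]]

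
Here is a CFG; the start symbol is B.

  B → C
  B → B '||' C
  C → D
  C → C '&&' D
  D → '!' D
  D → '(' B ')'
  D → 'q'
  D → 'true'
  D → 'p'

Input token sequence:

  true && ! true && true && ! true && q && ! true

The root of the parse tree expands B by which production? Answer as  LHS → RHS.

[B [C [C [C [C [C [C [D true]] && [D ! [D true]]] && [D true]] && [D ! [D true]]] && [D q]] && [D ! [D true]]]]

B → C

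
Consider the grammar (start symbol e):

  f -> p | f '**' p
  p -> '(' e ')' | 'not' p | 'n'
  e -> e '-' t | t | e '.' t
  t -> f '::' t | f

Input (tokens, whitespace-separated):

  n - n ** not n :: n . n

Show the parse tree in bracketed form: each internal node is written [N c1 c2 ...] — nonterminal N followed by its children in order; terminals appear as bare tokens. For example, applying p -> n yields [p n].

[e [e [e [t [f [p n]]]] - [t [f [f [p n]] ** [p not [p n]]] :: [t [f [p n]]]]] . [t [f [p n]]]]

e
e . t
e - t . t
t - t . t
f - t . t
p - t . t
n - t . t
n - f :: t . t
n - f ** p :: t . t
n - p ** p :: t . t
n - n ** p :: t . t
n - n ** not p :: t . t
n - n ** not n :: t . t
n - n ** not n :: f . t
n - n ** not n :: p . t
n - n ** not n :: n . t
n - n ** not n :: n . f
n - n ** not n :: n . p
n - n ** not n :: n . n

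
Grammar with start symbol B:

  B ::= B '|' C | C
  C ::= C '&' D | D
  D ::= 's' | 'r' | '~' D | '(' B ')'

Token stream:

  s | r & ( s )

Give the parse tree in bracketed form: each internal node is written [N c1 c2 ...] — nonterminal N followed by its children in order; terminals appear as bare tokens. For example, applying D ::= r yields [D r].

[B [B [C [D s]]] | [C [C [D r]] & [D ( [B [C [D s]]] )]]]

B
B | C
C | C
D | C
s | C
s | C & D
s | D & D
s | r & D
s | r & ( B )
s | r & ( C )
s | r & ( D )
s | r & ( s )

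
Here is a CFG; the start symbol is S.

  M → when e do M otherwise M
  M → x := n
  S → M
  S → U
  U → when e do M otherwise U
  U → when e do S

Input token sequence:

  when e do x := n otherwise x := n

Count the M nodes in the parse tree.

[S [M when e do [M x := n] otherwise [M x := n]]]

3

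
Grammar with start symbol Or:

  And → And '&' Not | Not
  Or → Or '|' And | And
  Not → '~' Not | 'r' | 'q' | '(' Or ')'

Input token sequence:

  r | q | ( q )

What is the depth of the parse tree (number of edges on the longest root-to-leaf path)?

6

[Or [Or [Or [And [Not r]]] | [And [Not q]]] | [And [Not ( [Or [And [Not q]]] )]]]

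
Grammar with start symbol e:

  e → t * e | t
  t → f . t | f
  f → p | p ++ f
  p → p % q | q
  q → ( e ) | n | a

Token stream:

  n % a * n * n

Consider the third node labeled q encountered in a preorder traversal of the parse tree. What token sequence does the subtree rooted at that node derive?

[e [t [f [p [p [q n]] % [q a]]]] * [e [t [f [p [q n]]]] * [e [t [f [p [q n]]]]]]]

n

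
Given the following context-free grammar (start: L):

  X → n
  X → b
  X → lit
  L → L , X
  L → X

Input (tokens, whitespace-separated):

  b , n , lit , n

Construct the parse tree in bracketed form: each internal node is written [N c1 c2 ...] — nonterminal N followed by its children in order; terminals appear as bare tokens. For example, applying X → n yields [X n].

[L [L [L [L [X b]] , [X n]] , [X lit]] , [X n]]

L
L , X
L , X , X
L , X , X , X
X , X , X , X
b , X , X , X
b , n , X , X
b , n , lit , X
b , n , lit , n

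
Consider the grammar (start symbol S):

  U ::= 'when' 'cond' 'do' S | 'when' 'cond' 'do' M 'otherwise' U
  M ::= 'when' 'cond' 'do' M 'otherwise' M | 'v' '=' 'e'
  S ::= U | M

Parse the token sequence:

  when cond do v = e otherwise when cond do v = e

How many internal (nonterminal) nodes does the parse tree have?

6

[S [U when cond do [M v = e] otherwise [U when cond do [S [M v = e]]]]]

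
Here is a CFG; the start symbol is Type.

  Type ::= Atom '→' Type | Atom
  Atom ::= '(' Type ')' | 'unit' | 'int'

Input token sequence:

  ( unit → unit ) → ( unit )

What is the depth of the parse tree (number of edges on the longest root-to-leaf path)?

5

[Type [Atom ( [Type [Atom unit] → [Type [Atom unit]]] )] → [Type [Atom ( [Type [Atom unit]] )]]]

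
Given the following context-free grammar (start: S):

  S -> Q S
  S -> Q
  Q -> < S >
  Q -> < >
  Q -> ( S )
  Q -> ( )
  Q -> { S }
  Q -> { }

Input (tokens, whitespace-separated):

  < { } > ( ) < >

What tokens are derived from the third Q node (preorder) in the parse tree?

( )

[S [Q < [S [Q { }]] >] [S [Q ( )] [S [Q < >]]]]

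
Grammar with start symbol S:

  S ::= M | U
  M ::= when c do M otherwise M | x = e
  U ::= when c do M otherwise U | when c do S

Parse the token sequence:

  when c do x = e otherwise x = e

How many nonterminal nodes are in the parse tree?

4

[S [M when c do [M x = e] otherwise [M x = e]]]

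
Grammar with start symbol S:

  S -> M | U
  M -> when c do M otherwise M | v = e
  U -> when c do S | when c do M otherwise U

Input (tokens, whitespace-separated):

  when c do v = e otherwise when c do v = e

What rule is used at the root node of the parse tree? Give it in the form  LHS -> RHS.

[S [U when c do [M v = e] otherwise [U when c do [S [M v = e]]]]]

S -> U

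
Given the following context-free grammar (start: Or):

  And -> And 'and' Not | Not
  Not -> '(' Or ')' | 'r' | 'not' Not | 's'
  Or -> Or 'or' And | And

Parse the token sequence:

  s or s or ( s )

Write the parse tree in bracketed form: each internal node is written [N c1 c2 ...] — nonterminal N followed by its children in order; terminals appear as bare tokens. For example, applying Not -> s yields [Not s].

[Or [Or [Or [And [Not s]]] or [And [Not s]]] or [And [Not ( [Or [And [Not s]]] )]]]

Or
Or or And
Or or And or And
And or And or And
Not or And or And
s or And or And
s or Not or And
s or s or And
s or s or Not
s or s or ( Or )
s or s or ( And )
s or s or ( Not )
s or s or ( s )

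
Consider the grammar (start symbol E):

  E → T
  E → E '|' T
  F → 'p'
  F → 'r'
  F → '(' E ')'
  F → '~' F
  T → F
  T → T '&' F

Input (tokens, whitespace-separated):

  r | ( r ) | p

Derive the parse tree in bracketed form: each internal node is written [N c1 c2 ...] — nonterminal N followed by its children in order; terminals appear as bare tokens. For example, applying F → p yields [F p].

[E [E [E [T [F r]]] | [T [F ( [E [T [F r]]] )]]] | [T [F p]]]

E
E | T
E | T | T
T | T | T
F | T | T
r | T | T
r | F | T
r | ( E ) | T
r | ( T ) | T
r | ( F ) | T
r | ( r ) | T
r | ( r ) | F
r | ( r ) | p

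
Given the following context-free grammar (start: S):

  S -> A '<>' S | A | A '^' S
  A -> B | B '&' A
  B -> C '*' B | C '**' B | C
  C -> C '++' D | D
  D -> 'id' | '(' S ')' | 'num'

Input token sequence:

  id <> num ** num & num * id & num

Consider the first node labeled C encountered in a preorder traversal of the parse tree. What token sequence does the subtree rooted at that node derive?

[S [A [B [C [D id]]]] <> [S [A [B [C [D num]] ** [B [C [D num]]]] & [A [B [C [D num]] * [B [C [D id]]]] & [A [B [C [D num]]]]]]]]

id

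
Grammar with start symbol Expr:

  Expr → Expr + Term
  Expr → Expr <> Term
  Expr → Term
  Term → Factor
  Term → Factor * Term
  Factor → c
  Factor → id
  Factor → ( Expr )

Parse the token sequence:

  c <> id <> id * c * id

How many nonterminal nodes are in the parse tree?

13

[Expr [Expr [Expr [Term [Factor c]]] <> [Term [Factor id]]] <> [Term [Factor id] * [Term [Factor c] * [Term [Factor id]]]]]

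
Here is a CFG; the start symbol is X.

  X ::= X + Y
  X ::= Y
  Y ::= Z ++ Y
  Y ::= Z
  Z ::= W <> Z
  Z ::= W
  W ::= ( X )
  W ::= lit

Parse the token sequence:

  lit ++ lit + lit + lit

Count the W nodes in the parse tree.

[X [X [X [Y [Z [W lit]] ++ [Y [Z [W lit]]]]] + [Y [Z [W lit]]]] + [Y [Z [W lit]]]]

4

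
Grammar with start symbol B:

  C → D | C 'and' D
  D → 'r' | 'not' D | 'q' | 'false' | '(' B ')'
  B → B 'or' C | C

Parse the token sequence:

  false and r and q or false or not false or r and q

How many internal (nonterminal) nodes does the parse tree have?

19

[B [B [B [B [C [C [C [D false]] and [D r]] and [D q]]] or [C [D false]]] or [C [D not [D false]]]] or [C [C [D r]] and [D q]]]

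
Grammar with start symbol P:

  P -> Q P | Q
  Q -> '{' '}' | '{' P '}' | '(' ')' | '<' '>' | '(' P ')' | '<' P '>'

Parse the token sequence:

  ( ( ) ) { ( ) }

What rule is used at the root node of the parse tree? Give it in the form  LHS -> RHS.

[P [Q ( [P [Q ( )]] )] [P [Q { [P [Q ( )]] }]]]

P -> Q P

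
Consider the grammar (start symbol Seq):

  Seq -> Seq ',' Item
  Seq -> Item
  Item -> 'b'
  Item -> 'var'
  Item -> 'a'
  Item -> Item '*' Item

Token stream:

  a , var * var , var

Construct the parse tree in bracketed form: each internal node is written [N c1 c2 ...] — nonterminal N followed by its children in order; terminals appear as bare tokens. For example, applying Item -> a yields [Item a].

Seq
Seq , Item
Seq , Item , Item
Item , Item , Item
a , Item , Item
a , Item * Item , Item
a , var * Item , Item
a , var * var , Item
a , var * var , var

[Seq [Seq [Seq [Item a]] , [Item [Item var] * [Item var]]] , [Item var]]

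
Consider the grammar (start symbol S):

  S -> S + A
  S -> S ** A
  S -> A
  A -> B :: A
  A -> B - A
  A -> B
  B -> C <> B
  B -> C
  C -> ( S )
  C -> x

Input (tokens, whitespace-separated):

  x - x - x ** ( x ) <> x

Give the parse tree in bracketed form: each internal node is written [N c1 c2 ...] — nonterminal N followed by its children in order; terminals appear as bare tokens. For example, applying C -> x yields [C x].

[S [S [A [B [C x]] - [A [B [C x]] - [A [B [C x]]]]]] ** [A [B [C ( [S [A [B [C x]]]] )] <> [B [C x]]]]]

S
S ** A
A ** A
B - A ** A
C - A ** A
x - A ** A
x - B - A ** A
x - C - A ** A
x - x - A ** A
x - x - B ** A
x - x - C ** A
x - x - x ** A
x - x - x ** B
x - x - x ** C <> B
x - x - x ** ( S ) <> B
x - x - x ** ( A ) <> B
x - x - x ** ( B ) <> B
x - x - x ** ( C ) <> B
x - x - x ** ( x ) <> B
x - x - x ** ( x ) <> C
x - x - x ** ( x ) <> x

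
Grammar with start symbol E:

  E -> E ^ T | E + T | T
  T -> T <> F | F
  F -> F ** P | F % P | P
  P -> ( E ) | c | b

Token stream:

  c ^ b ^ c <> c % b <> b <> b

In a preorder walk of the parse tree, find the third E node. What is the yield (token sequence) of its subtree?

c

[E [E [E [T [F [P c]]]] ^ [T [F [P b]]]] ^ [T [T [T [T [F [P c]]] <> [F [F [P c]] % [P b]]] <> [F [P b]]] <> [F [P b]]]]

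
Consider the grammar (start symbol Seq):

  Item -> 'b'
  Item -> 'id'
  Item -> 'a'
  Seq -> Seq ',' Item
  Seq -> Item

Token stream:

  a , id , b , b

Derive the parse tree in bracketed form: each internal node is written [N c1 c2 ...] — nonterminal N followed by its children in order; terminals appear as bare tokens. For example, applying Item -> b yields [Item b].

Seq
Seq , Item
Seq , Item , Item
Seq , Item , Item , Item
Item , Item , Item , Item
a , Item , Item , Item
a , id , Item , Item
a , id , b , Item
a , id , b , b

[Seq [Seq [Seq [Seq [Item a]] , [Item id]] , [Item b]] , [Item b]]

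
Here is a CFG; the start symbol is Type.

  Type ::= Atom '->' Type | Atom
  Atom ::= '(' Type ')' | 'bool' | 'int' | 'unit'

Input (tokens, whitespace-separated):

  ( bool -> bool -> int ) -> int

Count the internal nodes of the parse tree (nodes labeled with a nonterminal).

[Type [Atom ( [Type [Atom bool] -> [Type [Atom bool] -> [Type [Atom int]]]] )] -> [Type [Atom int]]]

10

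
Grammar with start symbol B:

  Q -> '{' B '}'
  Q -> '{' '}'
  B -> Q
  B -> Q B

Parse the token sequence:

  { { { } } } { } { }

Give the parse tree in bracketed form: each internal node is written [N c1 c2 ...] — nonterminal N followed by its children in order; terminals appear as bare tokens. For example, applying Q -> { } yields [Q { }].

[B [Q { [B [Q { [B [Q { }]] }]] }] [B [Q { }] [B [Q { }]]]]

B
Q B
{ B } B
{ Q } B
{ { B } } B
{ { Q } } B
{ { { } } } B
{ { { } } } Q B
{ { { } } } { } B
{ { { } } } { } Q
{ { { } } } { } { }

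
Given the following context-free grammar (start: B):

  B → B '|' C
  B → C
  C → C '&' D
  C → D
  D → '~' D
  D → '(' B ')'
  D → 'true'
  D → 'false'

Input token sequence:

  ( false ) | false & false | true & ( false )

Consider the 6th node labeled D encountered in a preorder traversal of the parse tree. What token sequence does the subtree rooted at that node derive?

[B [B [B [C [D ( [B [C [D false]]] )]]] | [C [C [D false]] & [D false]]] | [C [C [D true]] & [D ( [B [C [D false]]] )]]]

( false )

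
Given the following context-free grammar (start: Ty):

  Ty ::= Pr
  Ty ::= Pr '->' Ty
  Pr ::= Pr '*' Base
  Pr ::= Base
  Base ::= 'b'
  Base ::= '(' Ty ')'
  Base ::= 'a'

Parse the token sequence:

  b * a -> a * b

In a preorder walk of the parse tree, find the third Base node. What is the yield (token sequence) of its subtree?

[Ty [Pr [Pr [Base b]] * [Base a]] -> [Ty [Pr [Pr [Base a]] * [Base b]]]]

a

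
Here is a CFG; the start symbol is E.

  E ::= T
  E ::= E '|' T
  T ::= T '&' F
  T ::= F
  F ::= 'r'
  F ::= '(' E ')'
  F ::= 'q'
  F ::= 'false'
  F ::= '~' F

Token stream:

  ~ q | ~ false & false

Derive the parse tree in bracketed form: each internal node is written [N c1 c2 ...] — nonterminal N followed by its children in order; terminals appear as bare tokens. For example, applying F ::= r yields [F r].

[E [E [T [F ~ [F q]]]] | [T [T [F ~ [F false]]] & [F false]]]

E
E | T
T | T
F | T
~ F | T
~ q | T
~ q | T & F
~ q | F & F
~ q | ~ F & F
~ q | ~ false & F
~ q | ~ false & false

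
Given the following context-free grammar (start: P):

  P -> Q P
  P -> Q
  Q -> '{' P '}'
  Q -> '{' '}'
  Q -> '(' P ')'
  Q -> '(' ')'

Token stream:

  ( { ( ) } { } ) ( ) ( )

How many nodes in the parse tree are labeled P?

[P [Q ( [P [Q { [P [Q ( )]] }] [P [Q { }]]] )] [P [Q ( )] [P [Q ( )]]]]

6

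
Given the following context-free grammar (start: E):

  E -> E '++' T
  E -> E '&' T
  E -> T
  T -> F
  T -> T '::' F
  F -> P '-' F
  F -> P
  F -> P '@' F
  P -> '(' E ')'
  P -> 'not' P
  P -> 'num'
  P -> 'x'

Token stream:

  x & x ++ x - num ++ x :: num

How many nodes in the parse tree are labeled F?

6

[E [E [E [E [T [F [P x]]]] & [T [F [P x]]]] ++ [T [F [P x] - [F [P num]]]]] ++ [T [T [F [P x]]] :: [F [P num]]]]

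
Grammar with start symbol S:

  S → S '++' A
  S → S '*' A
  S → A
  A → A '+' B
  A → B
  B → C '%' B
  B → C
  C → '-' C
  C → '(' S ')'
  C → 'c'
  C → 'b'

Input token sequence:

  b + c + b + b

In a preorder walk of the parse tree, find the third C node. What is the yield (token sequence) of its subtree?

b

[S [A [A [A [A [B [C b]]] + [B [C c]]] + [B [C b]]] + [B [C b]]]]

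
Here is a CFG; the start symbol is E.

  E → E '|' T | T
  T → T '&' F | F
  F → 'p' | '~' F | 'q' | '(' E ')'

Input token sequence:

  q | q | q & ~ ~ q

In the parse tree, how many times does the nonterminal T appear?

4

[E [E [E [T [F q]]] | [T [F q]]] | [T [T [F q]] & [F ~ [F ~ [F q]]]]]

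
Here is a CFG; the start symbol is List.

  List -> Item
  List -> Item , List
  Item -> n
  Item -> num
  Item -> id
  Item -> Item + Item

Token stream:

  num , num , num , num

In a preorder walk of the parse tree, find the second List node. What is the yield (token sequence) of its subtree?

num , num , num

[List [Item num] , [List [Item num] , [List [Item num] , [List [Item num]]]]]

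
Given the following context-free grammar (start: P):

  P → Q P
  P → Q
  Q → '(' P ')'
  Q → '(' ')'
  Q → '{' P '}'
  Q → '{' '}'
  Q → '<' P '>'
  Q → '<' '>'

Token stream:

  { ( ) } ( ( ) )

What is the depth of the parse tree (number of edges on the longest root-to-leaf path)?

[P [Q { [P [Q ( )]] }] [P [Q ( [P [Q ( )]] )]]]

5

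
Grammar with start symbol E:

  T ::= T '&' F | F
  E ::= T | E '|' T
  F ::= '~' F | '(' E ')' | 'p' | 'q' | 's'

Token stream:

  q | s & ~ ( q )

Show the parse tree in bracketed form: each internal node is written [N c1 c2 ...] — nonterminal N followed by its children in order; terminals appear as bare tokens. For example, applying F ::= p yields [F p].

E
E | T
T | T
F | T
q | T
q | T & F
q | F & F
q | s & F
q | s & ~ F
q | s & ~ ( E )
q | s & ~ ( T )
q | s & ~ ( F )
q | s & ~ ( q )

[E [E [T [F q]]] | [T [T [F s]] & [F ~ [F ( [E [T [F q]]] )]]]]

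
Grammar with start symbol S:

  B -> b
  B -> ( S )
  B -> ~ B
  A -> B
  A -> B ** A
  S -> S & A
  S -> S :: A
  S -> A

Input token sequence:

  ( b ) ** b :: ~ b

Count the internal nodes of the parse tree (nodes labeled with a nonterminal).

[S [S [A [B ( [S [A [B b]]] )] ** [A [B b]]]] :: [A [B ~ [B b]]]]

12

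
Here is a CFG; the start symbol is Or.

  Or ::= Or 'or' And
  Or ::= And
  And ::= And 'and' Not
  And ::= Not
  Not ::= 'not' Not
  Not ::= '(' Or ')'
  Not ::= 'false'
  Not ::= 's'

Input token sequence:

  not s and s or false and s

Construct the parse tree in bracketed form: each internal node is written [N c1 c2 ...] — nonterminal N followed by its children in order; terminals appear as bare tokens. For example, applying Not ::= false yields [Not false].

Or
Or or And
And or And
And and Not or And
Not and Not or And
not Not and Not or And
not s and Not or And
not s and s or And
not s and s or And and Not
not s and s or Not and Not
not s and s or false and Not
not s and s or false and s

[Or [Or [And [And [Not not [Not s]]] and [Not s]]] or [And [And [Not false]] and [Not s]]]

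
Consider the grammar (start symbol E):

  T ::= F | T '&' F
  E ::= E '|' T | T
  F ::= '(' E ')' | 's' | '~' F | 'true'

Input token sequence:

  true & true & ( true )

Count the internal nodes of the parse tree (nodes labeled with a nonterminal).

[E [T [T [T [F true]] & [F true]] & [F ( [E [T [F true]]] )]]]

10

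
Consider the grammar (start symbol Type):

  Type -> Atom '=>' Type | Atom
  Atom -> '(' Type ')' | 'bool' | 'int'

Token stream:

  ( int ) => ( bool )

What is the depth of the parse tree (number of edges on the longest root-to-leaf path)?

5

[Type [Atom ( [Type [Atom int]] )] => [Type [Atom ( [Type [Atom bool]] )]]]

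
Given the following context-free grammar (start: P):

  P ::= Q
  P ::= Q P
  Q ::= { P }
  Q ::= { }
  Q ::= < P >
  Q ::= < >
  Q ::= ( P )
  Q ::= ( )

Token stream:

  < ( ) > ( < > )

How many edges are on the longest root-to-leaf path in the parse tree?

[P [Q < [P [Q ( )]] >] [P [Q ( [P [Q < >]] )]]]

5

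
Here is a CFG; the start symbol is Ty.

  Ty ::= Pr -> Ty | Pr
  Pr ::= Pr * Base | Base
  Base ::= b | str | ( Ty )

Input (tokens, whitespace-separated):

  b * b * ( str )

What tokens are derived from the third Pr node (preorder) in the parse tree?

b

[Ty [Pr [Pr [Pr [Base b]] * [Base b]] * [Base ( [Ty [Pr [Base str]]] )]]]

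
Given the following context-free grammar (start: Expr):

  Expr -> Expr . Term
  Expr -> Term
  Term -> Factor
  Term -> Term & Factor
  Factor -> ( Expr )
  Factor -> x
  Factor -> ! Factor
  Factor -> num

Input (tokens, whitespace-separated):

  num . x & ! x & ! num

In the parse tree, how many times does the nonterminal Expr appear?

[Expr [Expr [Term [Factor num]]] . [Term [Term [Term [Factor x]] & [Factor ! [Factor x]]] & [Factor ! [Factor num]]]]

2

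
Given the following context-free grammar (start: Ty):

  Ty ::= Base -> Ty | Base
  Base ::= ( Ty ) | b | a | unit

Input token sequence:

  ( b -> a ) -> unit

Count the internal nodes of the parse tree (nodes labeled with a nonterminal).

[Ty [Base ( [Ty [Base b] -> [Ty [Base a]]] )] -> [Ty [Base unit]]]

8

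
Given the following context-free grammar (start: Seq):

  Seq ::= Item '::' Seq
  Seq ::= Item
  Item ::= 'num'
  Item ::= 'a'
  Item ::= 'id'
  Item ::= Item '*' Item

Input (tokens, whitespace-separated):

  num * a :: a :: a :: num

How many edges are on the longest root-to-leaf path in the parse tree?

[Seq [Item [Item num] * [Item a]] :: [Seq [Item a] :: [Seq [Item a] :: [Seq [Item num]]]]]

5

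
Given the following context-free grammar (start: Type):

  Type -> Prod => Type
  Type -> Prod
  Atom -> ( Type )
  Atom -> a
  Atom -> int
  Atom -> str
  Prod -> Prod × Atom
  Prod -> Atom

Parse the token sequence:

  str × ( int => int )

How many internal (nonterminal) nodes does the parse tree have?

11

[Type [Prod [Prod [Atom str]] × [Atom ( [Type [Prod [Atom int]] => [Type [Prod [Atom int]]]] )]]]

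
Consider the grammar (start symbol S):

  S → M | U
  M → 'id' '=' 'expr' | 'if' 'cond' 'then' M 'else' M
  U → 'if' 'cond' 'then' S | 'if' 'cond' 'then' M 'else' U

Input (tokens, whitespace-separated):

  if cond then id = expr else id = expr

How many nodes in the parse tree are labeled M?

[S [M if cond then [M id = expr] else [M id = expr]]]

3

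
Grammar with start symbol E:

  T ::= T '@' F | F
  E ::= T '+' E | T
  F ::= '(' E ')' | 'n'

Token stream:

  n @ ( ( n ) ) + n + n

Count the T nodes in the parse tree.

6

[E [T [T [F n]] @ [F ( [E [T [F ( [E [T [F n]]] )]]] )]] + [E [T [F n]] + [E [T [F n]]]]]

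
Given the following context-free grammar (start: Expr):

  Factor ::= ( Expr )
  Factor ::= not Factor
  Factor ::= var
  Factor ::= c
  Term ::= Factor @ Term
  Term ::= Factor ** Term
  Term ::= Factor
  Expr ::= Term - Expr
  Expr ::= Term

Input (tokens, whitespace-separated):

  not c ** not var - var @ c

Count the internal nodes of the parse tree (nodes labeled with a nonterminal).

12

[Expr [Term [Factor not [Factor c]] ** [Term [Factor not [Factor var]]]] - [Expr [Term [Factor var] @ [Term [Factor c]]]]]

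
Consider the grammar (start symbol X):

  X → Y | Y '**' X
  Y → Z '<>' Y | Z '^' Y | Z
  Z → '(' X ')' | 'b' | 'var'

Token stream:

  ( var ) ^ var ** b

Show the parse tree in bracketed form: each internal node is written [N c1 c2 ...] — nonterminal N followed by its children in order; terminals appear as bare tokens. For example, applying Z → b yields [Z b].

[X [Y [Z ( [X [Y [Z var]]] )] ^ [Y [Z var]]] ** [X [Y [Z b]]]]

X
Y ** X
Z ^ Y ** X
( X ) ^ Y ** X
( Y ) ^ Y ** X
( Z ) ^ Y ** X
( var ) ^ Y ** X
( var ) ^ Z ** X
( var ) ^ var ** X
( var ) ^ var ** Y
( var ) ^ var ** Z
( var ) ^ var ** b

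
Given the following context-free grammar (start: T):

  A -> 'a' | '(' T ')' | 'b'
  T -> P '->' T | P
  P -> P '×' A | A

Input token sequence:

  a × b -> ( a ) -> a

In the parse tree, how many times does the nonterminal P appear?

[T [P [P [A a]] × [A b]] -> [T [P [A ( [T [P [A a]]] )]] -> [T [P [A a]]]]]

5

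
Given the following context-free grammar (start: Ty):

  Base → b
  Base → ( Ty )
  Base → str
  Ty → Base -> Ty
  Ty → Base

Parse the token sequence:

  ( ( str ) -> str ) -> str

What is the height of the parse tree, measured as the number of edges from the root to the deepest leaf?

6

[Ty [Base ( [Ty [Base ( [Ty [Base str]] )] -> [Ty [Base str]]] )] -> [Ty [Base str]]]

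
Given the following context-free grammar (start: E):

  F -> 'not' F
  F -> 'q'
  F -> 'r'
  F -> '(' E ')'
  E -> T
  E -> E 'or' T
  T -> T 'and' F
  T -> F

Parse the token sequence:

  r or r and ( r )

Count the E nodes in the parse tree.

3

[E [E [T [F r]]] or [T [T [F r]] and [F ( [E [T [F r]]] )]]]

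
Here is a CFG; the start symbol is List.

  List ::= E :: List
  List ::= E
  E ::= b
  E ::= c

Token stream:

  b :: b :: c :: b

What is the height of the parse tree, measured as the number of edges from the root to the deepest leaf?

5

[List [E b] :: [List [E b] :: [List [E c] :: [List [E b]]]]]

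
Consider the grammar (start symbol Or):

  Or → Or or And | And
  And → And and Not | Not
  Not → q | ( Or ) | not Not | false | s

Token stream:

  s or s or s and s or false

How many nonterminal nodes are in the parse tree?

14

[Or [Or [Or [Or [And [Not s]]] or [And [Not s]]] or [And [And [Not s]] and [Not s]]] or [And [Not false]]]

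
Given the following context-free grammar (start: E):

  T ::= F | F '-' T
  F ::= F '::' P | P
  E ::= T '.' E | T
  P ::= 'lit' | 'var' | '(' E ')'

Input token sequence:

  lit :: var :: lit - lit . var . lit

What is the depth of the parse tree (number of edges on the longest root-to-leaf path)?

[E [T [F [F [F [P lit]] :: [P var]] :: [P lit]] - [T [F [P lit]]]] . [E [T [F [P var]]] . [E [T [F [P lit]]]]]]

6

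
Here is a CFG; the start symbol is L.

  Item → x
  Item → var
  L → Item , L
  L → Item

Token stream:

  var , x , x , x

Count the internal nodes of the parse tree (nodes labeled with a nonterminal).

8

[L [Item var] , [L [Item x] , [L [Item x] , [L [Item x]]]]]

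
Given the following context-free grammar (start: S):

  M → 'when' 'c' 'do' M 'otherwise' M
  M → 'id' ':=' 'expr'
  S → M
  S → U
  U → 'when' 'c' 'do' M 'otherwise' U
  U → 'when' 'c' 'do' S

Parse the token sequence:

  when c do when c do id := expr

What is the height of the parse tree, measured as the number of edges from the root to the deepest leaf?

[S [U when c do [S [U when c do [S [M id := expr]]]]]]

6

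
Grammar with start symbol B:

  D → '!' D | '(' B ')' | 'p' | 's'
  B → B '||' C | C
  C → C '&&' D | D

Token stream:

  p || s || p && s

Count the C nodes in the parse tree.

4

[B [B [B [C [D p]]] || [C [D s]]] || [C [C [D p]] && [D s]]]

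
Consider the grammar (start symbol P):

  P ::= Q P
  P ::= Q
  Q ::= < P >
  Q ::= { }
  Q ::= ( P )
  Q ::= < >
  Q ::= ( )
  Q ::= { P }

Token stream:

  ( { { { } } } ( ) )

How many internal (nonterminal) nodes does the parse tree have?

[P [Q ( [P [Q { [P [Q { [P [Q { }]] }]] }] [P [Q ( )]]] )]]

10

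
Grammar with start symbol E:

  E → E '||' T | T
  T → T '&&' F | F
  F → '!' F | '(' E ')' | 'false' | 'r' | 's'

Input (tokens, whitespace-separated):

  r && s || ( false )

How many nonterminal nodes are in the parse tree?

11

[E [E [T [T [F r]] && [F s]]] || [T [F ( [E [T [F false]]] )]]]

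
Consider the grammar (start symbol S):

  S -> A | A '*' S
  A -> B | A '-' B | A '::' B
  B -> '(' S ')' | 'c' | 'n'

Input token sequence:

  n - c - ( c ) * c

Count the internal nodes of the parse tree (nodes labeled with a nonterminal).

13

[S [A [A [A [B n]] - [B c]] - [B ( [S [A [B c]]] )]] * [S [A [B c]]]]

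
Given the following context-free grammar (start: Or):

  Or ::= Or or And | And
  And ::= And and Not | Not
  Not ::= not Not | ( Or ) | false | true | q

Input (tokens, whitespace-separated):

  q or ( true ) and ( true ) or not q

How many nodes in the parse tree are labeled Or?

5

[Or [Or [Or [And [Not q]]] or [And [And [Not ( [Or [And [Not true]]] )]] and [Not ( [Or [And [Not true]]] )]]] or [And [Not not [Not q]]]]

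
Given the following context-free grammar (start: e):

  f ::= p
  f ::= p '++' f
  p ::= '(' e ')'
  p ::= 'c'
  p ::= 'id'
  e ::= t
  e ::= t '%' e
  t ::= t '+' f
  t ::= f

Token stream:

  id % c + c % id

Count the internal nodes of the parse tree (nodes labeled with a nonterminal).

15

[e [t [f [p id]]] % [e [t [t [f [p c]]] + [f [p c]]] % [e [t [f [p id]]]]]]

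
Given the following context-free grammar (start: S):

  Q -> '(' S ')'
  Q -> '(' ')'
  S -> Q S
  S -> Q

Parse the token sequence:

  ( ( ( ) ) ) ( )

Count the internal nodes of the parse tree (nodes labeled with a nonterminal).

[S [Q ( [S [Q ( [S [Q ( )]] )]] )] [S [Q ( )]]]

8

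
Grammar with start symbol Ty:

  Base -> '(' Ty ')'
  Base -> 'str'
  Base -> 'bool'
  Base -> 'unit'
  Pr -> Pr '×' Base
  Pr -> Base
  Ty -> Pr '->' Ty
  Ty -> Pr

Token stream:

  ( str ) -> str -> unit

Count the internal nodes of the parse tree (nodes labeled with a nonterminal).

[Ty [Pr [Base ( [Ty [Pr [Base str]]] )]] -> [Ty [Pr [Base str]] -> [Ty [Pr [Base unit]]]]]

12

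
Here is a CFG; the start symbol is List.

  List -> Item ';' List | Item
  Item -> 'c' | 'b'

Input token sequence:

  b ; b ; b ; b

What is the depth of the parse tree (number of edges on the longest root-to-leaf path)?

[List [Item b] ; [List [Item b] ; [List [Item b] ; [List [Item b]]]]]

5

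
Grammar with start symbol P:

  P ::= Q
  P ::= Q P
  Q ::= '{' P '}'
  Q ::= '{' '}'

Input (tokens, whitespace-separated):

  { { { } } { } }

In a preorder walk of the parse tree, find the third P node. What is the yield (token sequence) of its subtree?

[P [Q { [P [Q { [P [Q { }]] }] [P [Q { }]]] }]]

{ }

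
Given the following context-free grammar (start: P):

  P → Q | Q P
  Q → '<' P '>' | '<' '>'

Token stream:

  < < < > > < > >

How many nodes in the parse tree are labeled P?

4

[P [Q < [P [Q < [P [Q < >]] >] [P [Q < >]]] >]]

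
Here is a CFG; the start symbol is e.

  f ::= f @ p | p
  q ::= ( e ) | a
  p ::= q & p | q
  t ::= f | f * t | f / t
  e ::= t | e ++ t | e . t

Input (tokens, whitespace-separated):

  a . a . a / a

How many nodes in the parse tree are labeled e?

[e [e [e [t [f [p [q a]]]]] . [t [f [p [q a]]]]] . [t [f [p [q a]]] / [t [f [p [q a]]]]]]

3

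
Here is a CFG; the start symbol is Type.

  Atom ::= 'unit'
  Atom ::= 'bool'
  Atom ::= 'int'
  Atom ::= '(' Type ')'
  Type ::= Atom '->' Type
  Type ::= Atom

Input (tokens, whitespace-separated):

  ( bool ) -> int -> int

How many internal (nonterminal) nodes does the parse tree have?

[Type [Atom ( [Type [Atom bool]] )] -> [Type [Atom int] -> [Type [Atom int]]]]

8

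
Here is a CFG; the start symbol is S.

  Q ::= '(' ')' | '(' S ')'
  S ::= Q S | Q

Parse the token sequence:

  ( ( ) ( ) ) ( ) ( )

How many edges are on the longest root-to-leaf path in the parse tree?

[S [Q ( [S [Q ( )] [S [Q ( )]]] )] [S [Q ( )] [S [Q ( )]]]]

5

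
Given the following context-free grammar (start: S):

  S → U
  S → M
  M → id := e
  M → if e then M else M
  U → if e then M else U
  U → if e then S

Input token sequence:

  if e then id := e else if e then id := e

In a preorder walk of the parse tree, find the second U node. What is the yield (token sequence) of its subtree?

if e then id := e

[S [U if e then [M id := e] else [U if e then [S [M id := e]]]]]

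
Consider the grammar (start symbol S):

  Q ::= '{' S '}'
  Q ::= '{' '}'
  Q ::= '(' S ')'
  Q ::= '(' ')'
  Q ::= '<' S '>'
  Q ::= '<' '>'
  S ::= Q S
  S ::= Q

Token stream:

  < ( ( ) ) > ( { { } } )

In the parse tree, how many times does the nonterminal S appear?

6

[S [Q < [S [Q ( [S [Q ( )]] )]] >] [S [Q ( [S [Q { [S [Q { }]] }]] )]]]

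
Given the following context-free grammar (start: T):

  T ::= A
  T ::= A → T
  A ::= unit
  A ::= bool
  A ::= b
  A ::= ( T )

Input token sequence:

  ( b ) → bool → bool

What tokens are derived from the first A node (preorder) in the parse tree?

( b )

[T [A ( [T [A b]] )] → [T [A bool] → [T [A bool]]]]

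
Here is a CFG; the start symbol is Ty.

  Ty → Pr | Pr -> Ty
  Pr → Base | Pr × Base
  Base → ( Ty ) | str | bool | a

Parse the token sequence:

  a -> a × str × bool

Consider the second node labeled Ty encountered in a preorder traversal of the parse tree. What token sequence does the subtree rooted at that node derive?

[Ty [Pr [Base a]] -> [Ty [Pr [Pr [Pr [Base a]] × [Base str]] × [Base bool]]]]

a × str × bool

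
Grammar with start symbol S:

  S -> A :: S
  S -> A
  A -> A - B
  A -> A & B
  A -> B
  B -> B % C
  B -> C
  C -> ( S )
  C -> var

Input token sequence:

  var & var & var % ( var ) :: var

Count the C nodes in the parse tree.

6

[S [A [A [A [B [C var]]] & [B [C var]]] & [B [B [C var]] % [C ( [S [A [B [C var]]]] )]]] :: [S [A [B [C var]]]]]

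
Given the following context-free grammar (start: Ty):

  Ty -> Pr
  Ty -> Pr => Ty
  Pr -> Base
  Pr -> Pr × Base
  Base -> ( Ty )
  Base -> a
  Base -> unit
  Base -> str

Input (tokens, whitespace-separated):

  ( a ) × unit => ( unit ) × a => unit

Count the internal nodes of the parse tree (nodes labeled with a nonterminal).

19

[Ty [Pr [Pr [Base ( [Ty [Pr [Base a]]] )]] × [Base unit]] => [Ty [Pr [Pr [Base ( [Ty [Pr [Base unit]]] )]] × [Base a]] => [Ty [Pr [Base unit]]]]]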